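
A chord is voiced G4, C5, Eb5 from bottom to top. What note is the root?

C

Reordering G, C, Eb into stacked thirds gives C–Eb–G; the bottom of that stack, C, is the root.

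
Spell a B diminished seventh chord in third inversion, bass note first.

Ab, B, D, F

B diminished seventh is B–D–F–Ab. Third inversion puts the seventh (Ab) in the bass, with the remaining tones above: Ab, B, D, F.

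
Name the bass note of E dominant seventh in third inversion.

In third inversion the seventh is lowest. For E dominant seventh (E–G#–B–D) that is D.

D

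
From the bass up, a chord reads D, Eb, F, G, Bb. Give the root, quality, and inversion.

Eb major ninth, third inversion

Reducing to letter names: D, Eb, F, G, Bb. These stack in thirds as Eb–G–Bb–D–F — an Eb major ninth chord.
With the seventh (D) in the bass, the chord is in third inversion.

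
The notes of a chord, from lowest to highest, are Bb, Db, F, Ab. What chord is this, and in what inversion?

The pitch classes Bb, Db, F, Ab arrange in thirds as Bb–Db–F–Ab: a Bb minor seventh chord.
With the root (Bb) in the bass, the chord is in root position (figured bass 7).

Bb minor seventh, root position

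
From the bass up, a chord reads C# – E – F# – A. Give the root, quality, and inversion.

F# minor seventh, second inversion

The distinct note names are C#, E, F#, A. Stacked in thirds they read F#–A–C#–E, which is a minor seventh chord on F#.
C# is the fifth of F# minor seventh; fifth in the bass means second inversion (figured bass 4/3).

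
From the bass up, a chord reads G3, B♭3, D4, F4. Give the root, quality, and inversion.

The distinct note names are G, Bb, D, F. Stacked in thirds they read G–Bb–D–F, which is a minor seventh chord on G.
The lowest note is G, the root of the chord, so this is root position (figured bass 7).

G minor seventh, root position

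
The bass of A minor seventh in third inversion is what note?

G

In third inversion the seventh is lowest. For A minor seventh (A–C–E–G) that is G.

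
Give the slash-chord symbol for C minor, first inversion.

First inversion of C minor has the third (Eb) in the bass. As a slash chord: Cm/Eb.

Cm/Eb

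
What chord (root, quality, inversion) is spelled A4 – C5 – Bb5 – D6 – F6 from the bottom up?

Reducing to letter names: A, C, Bb, D, F. These stack in thirds as Bb–D–F–A–C — a Bb major ninth chord.
The lowest note is A, the seventh of the chord, so this is third inversion.

Bb major ninth, third inversion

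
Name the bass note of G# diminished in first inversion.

B

The third of G# diminished (G#–B–D) is B; that is the bass in first inversion.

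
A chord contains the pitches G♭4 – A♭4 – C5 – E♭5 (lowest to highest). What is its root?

Ab

The distinct letter names are Gb, Ab, C, Eb. Arranged as a stack of thirds they read Ab–C–Eb–Gb, so Ab is the root (an Ab dominant seventh chord).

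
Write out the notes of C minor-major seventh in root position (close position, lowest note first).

C, Eb, G, B

The chord tones are C–Eb–G–B. With the root (C) lowest for root position: C, Eb, G, B.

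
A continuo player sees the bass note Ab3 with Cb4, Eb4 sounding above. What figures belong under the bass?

5/3

The notes Ab, Cb, Eb stack in thirds as Ab–Cb–Eb — an Ab minor triad. The bass Ab is the root, so this is root position: figured 5/3.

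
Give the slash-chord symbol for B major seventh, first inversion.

First inversion of B major seventh has the third (D#) in the bass. As a slash chord: Bmaj7/D#.

Bmaj7/D#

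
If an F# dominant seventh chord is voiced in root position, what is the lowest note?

F#

F# dominant seventh is F#–A#–C#–E. Root position places the root in the bass: F#.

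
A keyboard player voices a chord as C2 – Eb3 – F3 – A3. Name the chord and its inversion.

F dominant seventh, second inversion

The distinct note names are C, Eb, F, A. Stacked in thirds they read F–A–C–Eb, which is a dominant seventh chord on F.
The lowest note is C, the fifth of the chord, so this is second inversion (figured bass 4/3).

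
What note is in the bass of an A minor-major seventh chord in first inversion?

C

The third of A minor-major seventh (A–C–E–G#) is C; that is the bass in first inversion.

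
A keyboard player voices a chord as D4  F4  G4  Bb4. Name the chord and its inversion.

G minor seventh, second inversion

Reducing to letter names: D, F, G, Bb. These stack in thirds as G–Bb–D–F — a G minor seventh chord.
With the fifth (D) in the bass, the chord is in second inversion (figured bass 4/3).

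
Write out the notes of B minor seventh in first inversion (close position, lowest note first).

Spelling B minor seventh: B–D–F#–A. In first inversion the third is bass, giving D, F#, A, B from the bottom.

D, F#, A, B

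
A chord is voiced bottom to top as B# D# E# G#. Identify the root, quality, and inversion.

E# minor seventh, second inversion

The pitch classes B#, D#, E#, G# arrange in thirds as E#–G#–B#–D#: an E# minor seventh chord.
The lowest note is B#, the fifth of the chord, so this is second inversion (figured bass 4/3).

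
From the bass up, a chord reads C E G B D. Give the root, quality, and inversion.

C major ninth, root position

Reducing to letter names: C, E, G, B, D. These stack in thirds as C–E–G–B–D — a C major ninth chord.
C is the root of C major ninth; root in the bass means root position.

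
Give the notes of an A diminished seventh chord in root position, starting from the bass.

A, C, Eb, Gb

The chord tones are A–C–Eb–Gb. With the root (A) lowest for root position: A, C, Eb, Gb.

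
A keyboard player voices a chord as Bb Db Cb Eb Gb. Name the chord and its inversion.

Cb major ninth, third inversion

Reducing to letter names: Bb, Db, Cb, Eb, Gb. These stack in thirds as Cb–Eb–Gb–Bb–Db — a Cb major ninth chord.
With the seventh (Bb) in the bass, the chord is in third inversion.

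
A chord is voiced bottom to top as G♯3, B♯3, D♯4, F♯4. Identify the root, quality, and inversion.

G# dominant seventh, root position

The distinct note names are G#, B#, D#, F#. Stacked in thirds they read G#–B#–D#–F#, which is a dominant seventh chord on G#.
G# is the root of G# dominant seventh; root in the bass means root position (figured bass 7).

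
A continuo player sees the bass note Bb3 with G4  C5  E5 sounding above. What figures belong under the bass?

The notes Bb, G, C, E stack in thirds as C–E–G–Bb — a C dominant seventh chord. The bass Bb is the seventh, so this is third inversion: figured 4/2.

4/2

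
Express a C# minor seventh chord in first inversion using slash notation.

First inversion of C# minor seventh has the third (E) in the bass. As a slash chord: C#m7/E.

C#m7/E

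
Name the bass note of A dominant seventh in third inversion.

G

A dominant seventh is A–C#–E–G. Third inversion places the seventh in the bass: G.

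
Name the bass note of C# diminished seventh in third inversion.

Bb

C# diminished seventh is C#–E–G–Bb. Third inversion places the seventh in the bass: Bb.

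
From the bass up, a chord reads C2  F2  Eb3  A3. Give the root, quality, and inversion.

The pitch classes C, F, Eb, A arrange in thirds as F–A–C–Eb: an F dominant seventh chord.
With the fifth (C) in the bass, the chord is in second inversion (figured bass 4/3).

F dominant seventh, second inversion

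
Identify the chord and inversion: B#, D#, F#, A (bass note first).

The pitch classes B#, D#, F#, A arrange in thirds as B#–D#–F#–A: a B# diminished seventh chord.
B# is the root of B# diminished seventh; root in the bass means root position (figured bass 7).

B# diminished seventh, root position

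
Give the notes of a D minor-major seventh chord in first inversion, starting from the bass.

F, A, C#, D

D minor-major seventh is D–F–A–C#. First inversion puts the third (F) in the bass, with the remaining tones above: F, A, C#, D.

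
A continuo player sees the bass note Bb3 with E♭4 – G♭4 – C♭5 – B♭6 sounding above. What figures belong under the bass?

4/2

The notes Bb, Eb, Gb, Cb stack in thirds as Cb–Eb–Gb–Bb — a Cb major seventh chord. The bass Bb is the seventh, so this is third inversion: figured 4/2.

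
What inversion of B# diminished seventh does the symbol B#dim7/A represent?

third inversion

B#dim7/A means B# diminished seventh with A in the bass. A is the seventh of B# diminished seventh (B#–D#–F#–A), so this is third inversion.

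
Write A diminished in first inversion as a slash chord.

First inversion of A diminished has the third (C) in the bass. As a slash chord: Adim/C.

Adim/C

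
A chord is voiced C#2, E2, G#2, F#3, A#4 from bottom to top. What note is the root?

F#

The distinct letter names are C#, E, G#, F#, A#. Arranged as a stack of thirds they read F#–A#–C#–E–G#, so F# is the root (an F# dominant ninth chord).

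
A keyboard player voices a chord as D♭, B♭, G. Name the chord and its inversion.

G diminished, second inversion

The pitch classes Db, Bb, G arrange in thirds as G–Bb–Db: a G diminished triad.
With the fifth (Db) in the bass, the chord is in second inversion (figured bass 6/4).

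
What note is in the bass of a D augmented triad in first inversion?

The third of D augmented (D–F#–A#) is F#; that is the bass in first inversion.

F#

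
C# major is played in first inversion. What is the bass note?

In first inversion the third is lowest. For C# major (C#–E#–G#) that is E#.

E#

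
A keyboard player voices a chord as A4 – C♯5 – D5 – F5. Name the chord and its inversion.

The pitch classes A, C#, D, F arrange in thirds as D–F–A–C#: a D minor-major seventh chord.
A is the fifth of D minor-major seventh; fifth in the bass means second inversion (figured bass 4/3).

D minor-major seventh, second inversion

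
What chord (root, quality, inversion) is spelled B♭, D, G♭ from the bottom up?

Reducing to letter names: Bb, D, Gb. These stack in thirds as Gb–Bb–D — a Gb augmented triad.
The lowest note is Bb, the third of the chord, so this is first inversion (figured bass 6).

Gb augmented, first inversion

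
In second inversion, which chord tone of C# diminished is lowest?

The fifth of C# diminished (C#–E–G) is G; that is the bass in second inversion.

G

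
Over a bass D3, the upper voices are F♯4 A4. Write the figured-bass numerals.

5/3

The notes D, F#, A stack in thirds as D–F#–A — a D major triad. The bass D is the root, so this is root position: figured 5/3.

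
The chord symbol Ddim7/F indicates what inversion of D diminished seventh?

Ddim7/F means D diminished seventh with F in the bass. F is the third of D diminished seventh (D–F–Ab–Cb), so this is first inversion.

first inversion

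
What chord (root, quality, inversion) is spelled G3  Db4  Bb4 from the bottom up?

G diminished, root position

The distinct note names are G, Db, Bb. Stacked in thirds they read G–Bb–Db, which is a diminished triad on G.
G is the root of G diminished; root in the bass means root position (figured bass 5/3).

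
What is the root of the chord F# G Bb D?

Reordering F#, G, Bb, D into stacked thirds gives G–Bb–D–F#; the bottom of that stack, G, is the root.

G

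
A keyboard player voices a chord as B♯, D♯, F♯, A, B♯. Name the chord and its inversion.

B# diminished seventh, root position

Reducing to letter names: B#, D#, F#, A. These stack in thirds as B#–D#–F#–A — a B# diminished seventh chord.
With the root (B#) in the bass, the chord is in root position (figured bass 7).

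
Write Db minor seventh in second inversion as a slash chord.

Dbm7/Ab

Second inversion of Db minor seventh has the fifth (Ab) in the bass. As a slash chord: Dbm7/Ab.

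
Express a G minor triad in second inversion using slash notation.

Second inversion of G minor has the fifth (D) in the bass. As a slash chord: Gm/D.

Gm/D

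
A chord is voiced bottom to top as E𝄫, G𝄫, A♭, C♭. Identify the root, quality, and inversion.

The pitch classes Ebb, Gbb, Ab, Cb arrange in thirds as Ab–Cb–Ebb–Gbb: an Ab diminished seventh chord.
With the fifth (Ebb) in the bass, the chord is in second inversion (figured bass 4/3).

Ab diminished seventh, second inversion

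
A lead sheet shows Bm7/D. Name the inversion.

first inversion

Bm7/D means B minor seventh with D in the bass. D is the third of B minor seventh (B–D–F#–A), so this is first inversion.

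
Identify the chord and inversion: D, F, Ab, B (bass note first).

B diminished seventh, first inversion

The distinct note names are D, F, Ab, B. Stacked in thirds they read B–D–F–Ab, which is a diminished seventh chord on B.
The lowest note is D, the third of the chord, so this is first inversion (figured bass 6/5).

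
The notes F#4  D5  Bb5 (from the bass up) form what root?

Reordering F#, D, Bb into stacked thirds gives Bb–D–F#; the bottom of that stack, Bb, is the root.

Bb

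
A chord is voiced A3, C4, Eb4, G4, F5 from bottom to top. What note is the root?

F

Reordering A, C, Eb, G, F into stacked thirds gives F–A–C–Eb–G; the bottom of that stack, F, is the root.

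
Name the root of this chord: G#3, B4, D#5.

G#

G#, B, D# are the tones of a G# minor triad (G#–B–D#), making G# the root.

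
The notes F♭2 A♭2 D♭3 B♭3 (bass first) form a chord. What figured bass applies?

4/3

The notes Fb, Ab, Db, Bb stack in thirds as Bb–Db–Fb–Ab — a Bb half-diminished seventh chord. The bass Fb is the fifth, so this is second inversion: figured 4/3.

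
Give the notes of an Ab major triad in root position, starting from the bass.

Ab, C, Eb

Ab major is Ab–C–Eb. Root position puts the root (Ab) in the bass, with the remaining tones above: Ab, C, Eb.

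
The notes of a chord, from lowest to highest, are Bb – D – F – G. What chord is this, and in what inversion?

The pitch classes Bb, D, F, G arrange in thirds as G–Bb–D–F: a G minor seventh chord.
The lowest note is Bb, the third of the chord, so this is first inversion (figured bass 6/5).

G minor seventh, first inversion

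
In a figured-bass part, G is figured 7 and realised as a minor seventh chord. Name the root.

The figures 7 mean the root of the chord is in the bass. If G is the root of a minor seventh chord, the root is G (chord tones G–Bb–D–F).

G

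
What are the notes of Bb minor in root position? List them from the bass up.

Bb, Db, F

Spelling Bb minor: Bb–Db–F. In root position the root is bass, giving Bb, Db, F from the bottom.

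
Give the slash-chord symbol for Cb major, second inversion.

Cb/Gb

Second inversion of Cb major has the fifth (Gb) in the bass. As a slash chord: Cb/Gb.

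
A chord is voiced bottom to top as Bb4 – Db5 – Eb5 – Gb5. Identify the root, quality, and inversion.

Eb minor seventh, second inversion

The pitch classes Bb, Db, Eb, Gb arrange in thirds as Eb–Gb–Bb–Db: an Eb minor seventh chord.
With the fifth (Bb) in the bass, the chord is in second inversion (figured bass 4/3).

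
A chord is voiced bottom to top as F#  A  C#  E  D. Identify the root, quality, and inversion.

D major ninth, first inversion

The pitch classes F#, A, C#, E, D arrange in thirds as D–F#–A–C#–E: a D major ninth chord.
The lowest note is F#, the third of the chord, so this is first inversion.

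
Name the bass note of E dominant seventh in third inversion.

E dominant seventh is E–G#–B–D. Third inversion places the seventh in the bass: D.

D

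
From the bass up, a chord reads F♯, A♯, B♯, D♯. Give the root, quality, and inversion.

B# half-diminished seventh, second inversion

The distinct note names are F#, A#, B#, D#. Stacked in thirds they read B#–D#–F#–A#, which is a half-diminished seventh chord on B#.
The lowest note is F#, the fifth of the chord, so this is second inversion (figured bass 4/3).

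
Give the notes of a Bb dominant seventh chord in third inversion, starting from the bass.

Bb dominant seventh is Bb–D–F–Ab. Third inversion puts the seventh (Ab) in the bass, with the remaining tones above: Ab, Bb, D, F.

Ab, Bb, D, F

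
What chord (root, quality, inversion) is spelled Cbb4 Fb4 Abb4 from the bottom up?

Fb diminished, second inversion

The pitch classes Cbb, Fb, Abb arrange in thirds as Fb–Abb–Cbb: an Fb diminished triad.
The lowest note is Cbb, the fifth of the chord, so this is second inversion (figured bass 6/4).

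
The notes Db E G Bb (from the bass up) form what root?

The distinct letter names are Db, E, G, Bb. Arranged as a stack of thirds they read E–G–Bb–Db, so E is the root (an E diminished seventh chord).

E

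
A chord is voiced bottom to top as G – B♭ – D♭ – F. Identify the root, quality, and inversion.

G half-diminished seventh, root position

The distinct note names are G, Bb, Db, F. Stacked in thirds they read G–Bb–Db–F, which is a half-diminished seventh chord on G.
With the root (G) in the bass, the chord is in root position (figured bass 7).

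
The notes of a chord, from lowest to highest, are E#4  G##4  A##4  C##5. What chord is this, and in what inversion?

The distinct note names are E#, G##, A##, C##. Stacked in thirds they read A##–C##–E#–G##, which is a half-diminished seventh chord on A##.
E# is the fifth of A## half-diminished seventh; fifth in the bass means second inversion (figured bass 4/3).

A## half-diminished seventh, second inversion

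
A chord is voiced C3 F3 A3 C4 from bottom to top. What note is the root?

C, F, A are the tones of an F major triad (F–A–C), making F the root.

F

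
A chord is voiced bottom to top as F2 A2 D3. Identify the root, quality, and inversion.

The pitch classes F, A, D arrange in thirds as D–F–A: a D minor triad.
F is the third of D minor; third in the bass means first inversion (figured bass 6).

D minor, first inversion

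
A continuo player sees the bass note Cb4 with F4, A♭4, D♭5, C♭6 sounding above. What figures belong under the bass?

4/2

The notes Cb, F, Ab, Db stack in thirds as Db–F–Ab–Cb — a Db dominant seventh chord. The bass Cb is the seventh, so this is third inversion: figured 4/2.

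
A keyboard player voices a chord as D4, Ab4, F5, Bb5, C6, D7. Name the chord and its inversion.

Bb dominant ninth, first inversion

The distinct note names are D, Ab, F, Bb, C. Stacked in thirds they read Bb–D–F–Ab–C, which is a dominant ninth chord on Bb.
D is the third of Bb dominant ninth; third in the bass means first inversion.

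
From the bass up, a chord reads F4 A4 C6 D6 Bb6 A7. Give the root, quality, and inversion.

Bb major ninth, second inversion

The distinct note names are F, A, C, D, Bb. Stacked in thirds they read Bb–D–F–A–C, which is a major ninth chord on Bb.
With the fifth (F) in the bass, the chord is in second inversion.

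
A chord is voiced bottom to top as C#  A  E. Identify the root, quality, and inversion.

A major, first inversion

The pitch classes C#, A, E arrange in thirds as A–C#–E: an A major triad.
The lowest note is C#, the third of the chord, so this is first inversion (figured bass 6).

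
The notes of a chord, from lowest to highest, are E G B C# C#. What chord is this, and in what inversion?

C# half-diminished seventh, first inversion

The distinct note names are E, G, B, C#. Stacked in thirds they read C#–E–G–B, which is a half-diminished seventh chord on C#.
With the third (E) in the bass, the chord is in first inversion (figured bass 6/5).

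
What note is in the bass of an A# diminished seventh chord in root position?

A#

The root of A# diminished seventh (A#–C#–E–G) is A#; that is the bass in root position.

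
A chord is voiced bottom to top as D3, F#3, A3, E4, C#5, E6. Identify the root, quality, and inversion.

The distinct note names are D, F#, A, E, C#. Stacked in thirds they read D–F#–A–C#–E, which is a major ninth chord on D.
D is the root of D major ninth; root in the bass means root position.

D major ninth, root position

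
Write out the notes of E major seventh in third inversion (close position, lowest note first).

The chord tones are E–G#–B–D#. With the seventh (D#) lowest for third inversion: D#, E, G#, B.

D#, E, G#, B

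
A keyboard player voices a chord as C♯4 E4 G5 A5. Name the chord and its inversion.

A dominant seventh, first inversion

Reducing to letter names: C#, E, G, A. These stack in thirds as A–C#–E–G — an A dominant seventh chord.
With the third (C#) in the bass, the chord is in first inversion (figured bass 6/5).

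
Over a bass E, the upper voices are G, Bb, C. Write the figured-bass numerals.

The notes E, G, Bb, C stack in thirds as C–E–G–Bb — a C dominant seventh chord. The bass E is the third, so this is first inversion: figured 6/5.

6/5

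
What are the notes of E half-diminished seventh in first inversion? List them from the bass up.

G, Bb, D, E

The chord tones are E–G–Bb–D. With the third (G) lowest for first inversion: G, Bb, D, E.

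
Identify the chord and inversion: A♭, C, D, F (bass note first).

D half-diminished seventh, second inversion

The pitch classes Ab, C, D, F arrange in thirds as D–F–Ab–C: a D half-diminished seventh chord.
With the fifth (Ab) in the bass, the chord is in second inversion (figured bass 4/3).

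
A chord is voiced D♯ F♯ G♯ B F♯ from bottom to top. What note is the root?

Reordering D#, F#, G#, B into stacked thirds gives G#–B–D#–F#; the bottom of that stack, G#, is the root.

G#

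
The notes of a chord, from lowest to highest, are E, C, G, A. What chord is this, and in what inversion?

A minor seventh, second inversion

Reducing to letter names: E, C, G, A. These stack in thirds as A–C–E–G — an A minor seventh chord.
With the fifth (E) in the bass, the chord is in second inversion (figured bass 4/3).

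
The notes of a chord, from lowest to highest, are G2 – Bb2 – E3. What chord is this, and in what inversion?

E diminished, first inversion

Reducing to letter names: G, Bb, E. These stack in thirds as E–G–Bb — an E diminished triad.
G is the third of E diminished; third in the bass means first inversion (figured bass 6).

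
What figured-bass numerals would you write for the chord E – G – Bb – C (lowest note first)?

The notes E, G, Bb, C stack in thirds as C–E–G–Bb — a C dominant seventh chord. The bass E is the third, so this is first inversion: figured 6/5.

6/5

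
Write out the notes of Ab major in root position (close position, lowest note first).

Ab, C, Eb

The chord tones are Ab–C–Eb. With the root (Ab) lowest for root position: Ab, C, Eb.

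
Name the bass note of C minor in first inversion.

Eb

C minor is C–Eb–G. First inversion places the third in the bass: Eb.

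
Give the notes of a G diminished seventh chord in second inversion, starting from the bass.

The chord tones are G–Bb–Db–Fb. With the fifth (Db) lowest for second inversion: Db, Fb, G, Bb.

Db, Fb, G, Bb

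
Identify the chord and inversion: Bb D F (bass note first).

Reducing to letter names: Bb, D, F. These stack in thirds as Bb–D–F — a Bb major triad.
With the root (Bb) in the bass, the chord is in root position (figured bass 5/3).

Bb major, root position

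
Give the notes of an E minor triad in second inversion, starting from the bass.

E minor is E–G–B. Second inversion puts the fifth (B) in the bass, with the remaining tones above: B, E, G.

B, E, G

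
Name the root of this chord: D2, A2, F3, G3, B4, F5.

G

Reordering D, A, F, G, B into stacked thirds gives G–B–D–F–A; the bottom of that stack, G, is the root.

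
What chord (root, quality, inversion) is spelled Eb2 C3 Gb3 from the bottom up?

Reducing to letter names: Eb, C, Gb. These stack in thirds as C–Eb–Gb — a C diminished triad.
The lowest note is Eb, the third of the chord, so this is first inversion (figured bass 6).

C diminished, first inversion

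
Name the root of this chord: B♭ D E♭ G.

Bb, D, Eb, G are the tones of an Eb major seventh chord (Eb–G–Bb–D), making Eb the root.

Eb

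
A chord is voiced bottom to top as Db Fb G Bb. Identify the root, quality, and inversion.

G diminished seventh, second inversion

The pitch classes Db, Fb, G, Bb arrange in thirds as G–Bb–Db–Fb: a G diminished seventh chord.
The lowest note is Db, the fifth of the chord, so this is second inversion (figured bass 4/3).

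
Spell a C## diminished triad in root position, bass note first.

Spelling C## diminished: C##–E#–G#. In root position the root is bass, giving C##, E#, G# from the bottom.

C##, E#, G#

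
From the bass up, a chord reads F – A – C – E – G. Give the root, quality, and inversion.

F major ninth, root position

The pitch classes F, A, C, E, G arrange in thirds as F–A–C–E–G: an F major ninth chord.
With the root (F) in the bass, the chord is in root position.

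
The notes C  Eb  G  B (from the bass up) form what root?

Reordering C, Eb, G, B into stacked thirds gives C–Eb–G–B; the bottom of that stack, C, is the root.

C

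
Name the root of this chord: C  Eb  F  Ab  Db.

C, Eb, F, Ab, Db are the tones of a Db major ninth chord (Db–F–Ab–C–Eb), making Db the root.

Db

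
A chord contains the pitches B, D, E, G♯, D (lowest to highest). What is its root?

E

The distinct letter names are B, D, E, G#. Arranged as a stack of thirds they read E–G#–B–D, so E is the root (an E dominant seventh chord).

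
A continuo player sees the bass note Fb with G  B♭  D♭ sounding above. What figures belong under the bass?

The notes Fb, G, Bb, Db stack in thirds as G–Bb–Db–Fb — a G diminished seventh chord. The bass Fb is the seventh, so this is third inversion: figured 4/2.

4/2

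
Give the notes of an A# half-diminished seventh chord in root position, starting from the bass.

A#, C#, E, G#

A# half-diminished seventh is A#–C#–E–G#. Root position puts the root (A#) in the bass, with the remaining tones above: A#, C#, E, G#.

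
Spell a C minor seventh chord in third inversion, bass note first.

The chord tones are C–Eb–G–Bb. With the seventh (Bb) lowest for third inversion: Bb, C, Eb, G.

Bb, C, Eb, G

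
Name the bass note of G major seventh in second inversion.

G major seventh is G–B–D–F#. Second inversion places the fifth in the bass: D.

D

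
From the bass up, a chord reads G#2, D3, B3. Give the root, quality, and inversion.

Reducing to letter names: G#, D, B. These stack in thirds as G#–B–D — a G# diminished triad.
With the root (G#) in the bass, the chord is in root position (figured bass 5/3).

G# diminished, root position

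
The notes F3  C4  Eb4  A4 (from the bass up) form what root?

The distinct letter names are F, C, Eb, A. Arranged as a stack of thirds they read F–A–C–Eb, so F is the root (an F dominant seventh chord).

F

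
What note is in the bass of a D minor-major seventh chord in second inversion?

A

The fifth of D minor-major seventh (D–F–A–C#) is A; that is the bass in second inversion.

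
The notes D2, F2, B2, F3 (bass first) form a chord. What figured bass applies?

The notes D, F, B stack in thirds as B–D–F — a B diminished triad. The bass D is the third, so this is first inversion: figured 6.

6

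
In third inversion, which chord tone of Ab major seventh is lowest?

G

In third inversion the seventh is lowest. For Ab major seventh (Ab–C–Eb–G) that is G.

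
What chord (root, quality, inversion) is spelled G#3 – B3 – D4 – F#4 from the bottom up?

The distinct note names are G#, B, D, F#. Stacked in thirds they read G#–B–D–F#, which is a half-diminished seventh chord on G#.
With the root (G#) in the bass, the chord is in root position (figured bass 7).

G# half-diminished seventh, root position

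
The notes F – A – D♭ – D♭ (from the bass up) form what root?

Reordering F, A, Db into stacked thirds gives Db–F–A; the bottom of that stack, Db, is the root.

Db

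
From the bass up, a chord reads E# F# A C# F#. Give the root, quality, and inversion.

F# minor-major seventh, third inversion

The pitch classes E#, F#, A, C# arrange in thirds as F#–A–C#–E#: an F# minor-major seventh chord.
E# is the seventh of F# minor-major seventh; seventh in the bass means third inversion (figured bass 4/2).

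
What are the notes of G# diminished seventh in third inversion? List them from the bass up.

G# diminished seventh is G#–B–D–F. Third inversion puts the seventh (F) in the bass, with the remaining tones above: F, G#, B, D.

F, G#, B, D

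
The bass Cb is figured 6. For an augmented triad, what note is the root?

Abb

The figures 6 mean the third of the chord is in the bass. If Cb is the third of an augmented triad, the root is Abb (chord tones Abb–Cb–Eb).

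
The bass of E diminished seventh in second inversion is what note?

E diminished seventh is E–G–Bb–Db. Second inversion places the fifth in the bass: Bb.

Bb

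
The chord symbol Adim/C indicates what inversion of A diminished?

Adim/C means A diminished with C in the bass. C is the third of A diminished (A–C–Eb), so this is first inversion.

first inversion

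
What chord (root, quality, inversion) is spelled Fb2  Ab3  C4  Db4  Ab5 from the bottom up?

The distinct note names are Fb, Ab, C, Db. Stacked in thirds they read Db–Fb–Ab–C, which is a minor-major seventh chord on Db.
With the third (Fb) in the bass, the chord is in first inversion (figured bass 6/5).

Db minor-major seventh, first inversion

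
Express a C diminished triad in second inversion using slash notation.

Second inversion of C diminished has the fifth (Gb) in the bass. As a slash chord: Cdim/Gb.

Cdim/Gb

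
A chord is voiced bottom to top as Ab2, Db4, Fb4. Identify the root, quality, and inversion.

The distinct note names are Ab, Db, Fb. Stacked in thirds they read Db–Fb–Ab, which is a minor triad on Db.
With the fifth (Ab) in the bass, the chord is in second inversion (figured bass 6/4).

Db minor, second inversion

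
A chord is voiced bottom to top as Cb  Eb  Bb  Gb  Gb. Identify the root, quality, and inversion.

The distinct note names are Cb, Eb, Bb, Gb. Stacked in thirds they read Cb–Eb–Gb–Bb, which is a major seventh chord on Cb.
With the root (Cb) in the bass, the chord is in root position (figured bass 7).

Cb major seventh, root position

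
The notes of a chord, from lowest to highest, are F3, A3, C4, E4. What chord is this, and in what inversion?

The distinct note names are F, A, C, E. Stacked in thirds they read F–A–C–E, which is a major seventh chord on F.
The lowest note is F, the root of the chord, so this is root position (figured bass 7).

F major seventh, root position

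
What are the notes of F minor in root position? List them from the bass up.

F, Ab, C

Spelling F minor: F–Ab–C. In root position the root is bass, giving F, Ab, C from the bottom.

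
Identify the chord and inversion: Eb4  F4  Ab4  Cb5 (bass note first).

F half-diminished seventh, third inversion

The distinct note names are Eb, F, Ab, Cb. Stacked in thirds they read F–Ab–Cb–Eb, which is a half-diminished seventh chord on F.
Eb is the seventh of F half-diminished seventh; seventh in the bass means third inversion (figured bass 4/2).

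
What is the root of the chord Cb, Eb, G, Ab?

The distinct letter names are Cb, Eb, G, Ab. Arranged as a stack of thirds they read Ab–Cb–Eb–G, so Ab is the root (an Ab minor-major seventh chord).

Ab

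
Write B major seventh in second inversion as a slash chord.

Second inversion of B major seventh has the fifth (F#) in the bass. As a slash chord: Bmaj7/F#.

Bmaj7/F#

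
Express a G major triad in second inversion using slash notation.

GM/D

Second inversion of G major has the fifth (D) in the bass. As a slash chord: GM/D.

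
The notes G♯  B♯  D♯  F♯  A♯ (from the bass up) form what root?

G#

Reordering G#, B#, D#, F#, A# into stacked thirds gives G#–B#–D#–F#–A#; the bottom of that stack, G#, is the root.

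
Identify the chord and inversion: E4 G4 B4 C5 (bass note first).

C major seventh, first inversion

The pitch classes E, G, B, C arrange in thirds as C–E–G–B: a C major seventh chord.
With the third (E) in the bass, the chord is in first inversion (figured bass 6/5).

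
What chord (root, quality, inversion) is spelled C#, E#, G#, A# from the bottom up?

The distinct note names are C#, E#, G#, A#. Stacked in thirds they read A#–C#–E#–G#, which is a minor seventh chord on A#.
With the third (C#) in the bass, the chord is in first inversion (figured bass 6/5).

A# minor seventh, first inversion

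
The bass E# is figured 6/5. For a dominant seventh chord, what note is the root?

C#

The figures 6/5 mean the third of the chord is in the bass. If E# is the third of a dominant seventh chord, the root is C# (chord tones C#–E#–G#–B).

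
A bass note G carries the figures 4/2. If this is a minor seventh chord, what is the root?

A

The figures 4/2 mean the seventh of the chord is in the bass. If G is the seventh of a minor seventh chord, the root is A (chord tones A–C–E–G).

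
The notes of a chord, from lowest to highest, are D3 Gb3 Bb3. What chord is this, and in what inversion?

Gb augmented, second inversion

The distinct note names are D, Gb, Bb. Stacked in thirds they read Gb–Bb–D, which is an augmented triad on Gb.
With the fifth (D) in the bass, the chord is in second inversion (figured bass 6/4).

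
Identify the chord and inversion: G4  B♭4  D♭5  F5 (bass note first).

The pitch classes G, Bb, Db, F arrange in thirds as G–Bb–Db–F: a G half-diminished seventh chord.
G is the root of G half-diminished seventh; root in the bass means root position (figured bass 7).

G half-diminished seventh, root position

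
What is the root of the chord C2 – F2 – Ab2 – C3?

C, F, Ab are the tones of an F minor triad (F–Ab–C), making F the root.

F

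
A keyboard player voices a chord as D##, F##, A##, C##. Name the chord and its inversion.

The pitch classes D##, F##, A##, C## arrange in thirds as D##–F##–A##–C##: a D## minor seventh chord.
D## is the root of D## minor seventh; root in the bass means root position (figured bass 7).

D## minor seventh, root position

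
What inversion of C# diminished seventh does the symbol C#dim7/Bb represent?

third inversion

C#dim7/Bb means C# diminished seventh with Bb in the bass. Bb is the seventh of C# diminished seventh (C#–E–G–Bb), so this is third inversion.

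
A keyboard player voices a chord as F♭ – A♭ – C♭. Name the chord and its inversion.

The pitch classes Fb, Ab, Cb arrange in thirds as Fb–Ab–Cb: an Fb major triad.
With the root (Fb) in the bass, the chord is in root position (figured bass 5/3).

Fb major, root position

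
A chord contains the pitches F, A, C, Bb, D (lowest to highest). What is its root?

Reordering F, A, C, Bb, D into stacked thirds gives Bb–D–F–A–C; the bottom of that stack, Bb, is the root.

Bb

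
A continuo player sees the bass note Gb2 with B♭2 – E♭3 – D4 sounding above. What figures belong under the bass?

The notes Gb, Bb, Eb, D stack in thirds as Eb–Gb–Bb–D — an Eb minor-major seventh chord. The bass Gb is the third, so this is first inversion: figured 6/5.

6/5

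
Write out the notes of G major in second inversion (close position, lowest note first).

The chord tones are G–B–D. With the fifth (D) lowest for second inversion: D, G, B.

D, G, B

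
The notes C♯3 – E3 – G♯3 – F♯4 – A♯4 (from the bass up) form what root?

F#

The distinct letter names are C#, E, G#, F#, A#. Arranged as a stack of thirds they read F#–A#–C#–E–G#, so F# is the root (an F# dominant ninth chord).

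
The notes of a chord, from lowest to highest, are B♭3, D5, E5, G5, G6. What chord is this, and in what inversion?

Reducing to letter names: Bb, D, E, G. These stack in thirds as E–G–Bb–D — an E half-diminished seventh chord.
The lowest note is Bb, the fifth of the chord, so this is second inversion (figured bass 4/3).

E half-diminished seventh, second inversion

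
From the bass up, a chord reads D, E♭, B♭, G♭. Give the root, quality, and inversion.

Eb minor-major seventh, third inversion

The pitch classes D, Eb, Bb, Gb arrange in thirds as Eb–Gb–Bb–D: an Eb minor-major seventh chord.
With the seventh (D) in the bass, the chord is in third inversion (figured bass 4/2).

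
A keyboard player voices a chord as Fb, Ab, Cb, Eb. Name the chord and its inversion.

Fb major seventh, root position

The distinct note names are Fb, Ab, Cb, Eb. Stacked in thirds they read Fb–Ab–Cb–Eb, which is a major seventh chord on Fb.
With the root (Fb) in the bass, the chord is in root position (figured bass 7).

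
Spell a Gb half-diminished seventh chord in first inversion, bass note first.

Bbb, Dbb, Fb, Gb

Spelling Gb half-diminished seventh: Gb–Bbb–Dbb–Fb. In first inversion the third is bass, giving Bbb, Dbb, Fb, Gb from the bottom.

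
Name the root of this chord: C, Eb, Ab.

The distinct letter names are C, Eb, Ab. Arranged as a stack of thirds they read Ab–C–Eb, so Ab is the root (an Ab major triad).

Ab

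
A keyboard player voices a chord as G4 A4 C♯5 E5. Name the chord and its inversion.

The distinct note names are G, A, C#, E. Stacked in thirds they read A–C#–E–G, which is a dominant seventh chord on A.
With the seventh (G) in the bass, the chord is in third inversion (figured bass 4/2).

A dominant seventh, third inversion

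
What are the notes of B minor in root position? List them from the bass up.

B, D, F#

B minor is B–D–F#. Root position puts the root (B) in the bass, with the remaining tones above: B, D, F#.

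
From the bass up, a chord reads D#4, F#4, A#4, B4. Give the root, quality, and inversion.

B major seventh, first inversion

The distinct note names are D#, F#, A#, B. Stacked in thirds they read B–D#–F#–A#, which is a major seventh chord on B.
D# is the third of B major seventh; third in the bass means first inversion (figured bass 6/5).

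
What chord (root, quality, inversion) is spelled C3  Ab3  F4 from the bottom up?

Reducing to letter names: C, Ab, F. These stack in thirds as F–Ab–C — an F minor triad.
C is the fifth of F minor; fifth in the bass means second inversion (figured bass 6/4).

F minor, second inversion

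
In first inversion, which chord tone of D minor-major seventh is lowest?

F

D minor-major seventh is D–F–A–C#. First inversion places the third in the bass: F.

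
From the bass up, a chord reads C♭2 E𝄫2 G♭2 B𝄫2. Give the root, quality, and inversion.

Reducing to letter names: Cb, Ebb, Gb, Bbb. These stack in thirds as Cb–Ebb–Gb–Bbb — a Cb minor seventh chord.
With the root (Cb) in the bass, the chord is in root position (figured bass 7).

Cb minor seventh, root position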